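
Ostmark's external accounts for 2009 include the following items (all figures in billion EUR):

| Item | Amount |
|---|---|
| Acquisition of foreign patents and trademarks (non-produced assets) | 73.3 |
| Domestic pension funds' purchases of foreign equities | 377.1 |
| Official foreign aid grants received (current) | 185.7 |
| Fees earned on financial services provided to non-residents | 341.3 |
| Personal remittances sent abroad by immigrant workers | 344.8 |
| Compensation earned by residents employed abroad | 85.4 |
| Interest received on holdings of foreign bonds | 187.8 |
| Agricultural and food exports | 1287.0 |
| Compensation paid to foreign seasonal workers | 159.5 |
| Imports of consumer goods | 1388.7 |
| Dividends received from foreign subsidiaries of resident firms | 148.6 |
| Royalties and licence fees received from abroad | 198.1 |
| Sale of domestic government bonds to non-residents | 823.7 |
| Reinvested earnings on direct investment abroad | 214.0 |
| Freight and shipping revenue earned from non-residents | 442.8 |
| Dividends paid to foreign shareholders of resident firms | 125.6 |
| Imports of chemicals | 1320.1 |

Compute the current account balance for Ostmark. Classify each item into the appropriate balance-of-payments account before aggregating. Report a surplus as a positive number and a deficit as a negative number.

Goods: -1320.1 + 1287.0 - 1388.7 = -1421.8
Services: 341.3 + 198.1 + 442.8 = 982.2
Primary income: -159.5 + 214.0 + 85.4 + 148.6 - 125.6 + 187.8 = 350.7
Secondary income: 185.7 - 344.8 = -159.1
Current account = (-1421.8) + 982.2 + 350.7 + (-159.1) = -248.0
(Excluded from the current account — capital account: acquisition of foreign patents and trademarks (non-produced assets) 73.3; financial account: domestic pension funds' purchases of foreign equities 377.1, sale of domestic government bonds to non-residents 823.7.)

-248.0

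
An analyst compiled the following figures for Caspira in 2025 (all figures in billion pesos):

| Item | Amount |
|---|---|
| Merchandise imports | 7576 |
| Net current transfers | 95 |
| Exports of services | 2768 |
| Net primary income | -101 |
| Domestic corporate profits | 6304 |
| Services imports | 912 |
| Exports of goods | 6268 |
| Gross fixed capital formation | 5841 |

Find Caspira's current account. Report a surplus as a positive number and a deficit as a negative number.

Goods balance = 6268 - 7576 = -1308
Services balance = 2768 - 912 = 1856
Trade balance (goods + services) = -1308 + 1856 = 548
Net primary income = -101
Net secondary income = 95
Current account = 548 + (-101) + 95 = 542

542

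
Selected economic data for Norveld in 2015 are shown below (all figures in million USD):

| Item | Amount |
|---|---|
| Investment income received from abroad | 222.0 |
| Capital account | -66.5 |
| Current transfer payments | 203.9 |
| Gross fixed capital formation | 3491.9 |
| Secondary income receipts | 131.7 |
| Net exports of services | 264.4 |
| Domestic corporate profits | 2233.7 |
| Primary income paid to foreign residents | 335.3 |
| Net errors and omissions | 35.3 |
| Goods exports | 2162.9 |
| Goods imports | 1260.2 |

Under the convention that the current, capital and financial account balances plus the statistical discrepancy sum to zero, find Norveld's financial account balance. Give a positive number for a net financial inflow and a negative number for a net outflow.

-950.4

Goods balance = 2162.9 - 1260.2 = 902.7
Services balance = 264.4
Trade balance (goods + services) = 902.7 + 264.4 = 1167.1
Net primary income = 222.0 - 335.3 = -113.3
Net secondary income = 131.7 - 203.9 = -72.2
Current account = 1167.1 + (-113.3) + (-72.2) = 981.6
Financial account = -(981.6 + (-66.5) + 35.3) = -950.4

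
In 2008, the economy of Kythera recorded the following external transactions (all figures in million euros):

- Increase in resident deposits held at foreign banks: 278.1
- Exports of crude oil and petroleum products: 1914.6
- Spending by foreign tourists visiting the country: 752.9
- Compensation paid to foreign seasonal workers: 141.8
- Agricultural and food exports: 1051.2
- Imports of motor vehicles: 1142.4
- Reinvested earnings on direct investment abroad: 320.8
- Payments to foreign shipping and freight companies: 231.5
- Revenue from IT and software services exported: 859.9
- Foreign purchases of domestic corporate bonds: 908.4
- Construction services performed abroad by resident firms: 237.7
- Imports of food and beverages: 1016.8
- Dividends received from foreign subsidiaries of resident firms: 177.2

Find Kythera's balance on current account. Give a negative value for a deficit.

2781.8

Goods: 1051.2 + 1914.6 - 1016.8 - 1142.4 = 806.6
Services: 752.9 + 237.7 + 859.9 - 231.5 = 1619.0
Primary income: 177.2 - 141.8 + 320.8 = 356.2
Current account = 806.6 + 1619.0 + 356.2 = 2781.8
(Excluded from the current account — financial account: increase in resident deposits held at foreign banks 278.1, foreign purchases of domestic corporate bonds 908.4.)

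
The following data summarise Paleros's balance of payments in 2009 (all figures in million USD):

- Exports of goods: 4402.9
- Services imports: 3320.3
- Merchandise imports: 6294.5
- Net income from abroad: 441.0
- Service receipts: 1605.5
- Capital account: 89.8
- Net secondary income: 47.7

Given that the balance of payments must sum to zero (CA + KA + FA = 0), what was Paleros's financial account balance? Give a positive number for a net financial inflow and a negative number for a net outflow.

3027.9

Goods balance = 4402.9 - 6294.5 = -1891.6
Services balance = 1605.5 - 3320.3 = -1714.8
Trade balance (goods + services) = -1891.6 + (-1714.8) = -3606.4
Net primary income = 441.0
Net secondary income = 47.7
Current account = -3606.4 + 441.0 + 47.7 = -3117.7
Financial account = -(-3117.7 + 89.8) = 3027.9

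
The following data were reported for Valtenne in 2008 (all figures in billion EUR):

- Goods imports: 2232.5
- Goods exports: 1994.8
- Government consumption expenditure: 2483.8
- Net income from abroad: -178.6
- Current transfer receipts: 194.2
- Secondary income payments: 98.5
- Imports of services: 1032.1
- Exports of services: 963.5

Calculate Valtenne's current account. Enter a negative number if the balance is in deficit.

Goods balance = 1994.8 - 2232.5 = -237.7
Services balance = 963.5 - 1032.1 = -68.6
Trade balance (goods + services) = -237.7 + (-68.6) = -306.3
Net primary income = -178.6
Net secondary income = 194.2 - 98.5 = 95.7
Current account = -306.3 + (-178.6) + 95.7 = -389.2

-389.2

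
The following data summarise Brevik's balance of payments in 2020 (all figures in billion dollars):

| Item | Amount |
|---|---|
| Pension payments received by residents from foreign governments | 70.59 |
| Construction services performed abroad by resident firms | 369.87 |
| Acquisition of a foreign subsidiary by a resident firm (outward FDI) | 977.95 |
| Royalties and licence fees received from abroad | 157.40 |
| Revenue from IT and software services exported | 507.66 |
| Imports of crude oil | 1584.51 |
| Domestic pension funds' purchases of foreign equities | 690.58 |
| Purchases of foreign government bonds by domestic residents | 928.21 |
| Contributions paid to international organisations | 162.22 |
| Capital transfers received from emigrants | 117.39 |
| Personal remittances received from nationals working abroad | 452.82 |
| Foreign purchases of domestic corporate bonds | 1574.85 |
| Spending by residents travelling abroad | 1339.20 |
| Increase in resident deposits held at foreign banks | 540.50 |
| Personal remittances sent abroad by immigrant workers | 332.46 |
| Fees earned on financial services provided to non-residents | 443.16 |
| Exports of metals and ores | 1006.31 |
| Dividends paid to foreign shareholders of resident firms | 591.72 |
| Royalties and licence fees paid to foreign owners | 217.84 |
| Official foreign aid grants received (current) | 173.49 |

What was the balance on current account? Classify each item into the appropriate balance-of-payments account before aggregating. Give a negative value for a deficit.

Goods: -1584.51 + 1006.31 = -578.20
Services: 443.16 - 1339.20 + 369.87 - 217.84 + 507.66 + 157.40 = -78.95
Primary income: -591.72
Secondary income: 173.49 + 70.59 + 452.82 - 162.22 - 332.46 = 202.22
Current account = (-578.20) + (-78.95) + (-591.72) + 202.22 = -1046.65
(Excluded from the current account — financial account: acquisition of a foreign subsidiary by a resident firm (outward FDI) 977.95, domestic pension funds' purchases of foreign equities 690.58, purchases of foreign government bonds by domestic residents 928.21, foreign purchases of domestic corporate bonds 1574.85, increase in resident deposits held at foreign banks 540.50; capital account: capital transfers received from emigrants 117.39.)

-1046.65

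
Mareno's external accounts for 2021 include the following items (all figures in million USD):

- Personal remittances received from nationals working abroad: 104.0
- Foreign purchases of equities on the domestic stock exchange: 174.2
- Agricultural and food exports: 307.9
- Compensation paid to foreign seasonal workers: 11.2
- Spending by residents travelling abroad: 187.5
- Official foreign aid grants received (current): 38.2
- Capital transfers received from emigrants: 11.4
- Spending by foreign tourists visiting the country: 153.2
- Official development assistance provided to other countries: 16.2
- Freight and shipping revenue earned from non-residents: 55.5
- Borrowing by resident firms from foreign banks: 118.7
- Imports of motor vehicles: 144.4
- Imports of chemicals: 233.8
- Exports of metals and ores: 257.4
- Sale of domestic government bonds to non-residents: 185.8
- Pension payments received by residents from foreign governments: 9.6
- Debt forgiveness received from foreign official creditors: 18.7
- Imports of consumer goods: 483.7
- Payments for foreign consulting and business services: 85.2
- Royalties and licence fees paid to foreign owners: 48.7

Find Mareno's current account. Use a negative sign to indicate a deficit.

Goods: -144.4 - 233.8 + 307.9 - 483.7 + 257.4 = -296.6
Services: -48.7 + 55.5 - 187.5 - 85.2 + 153.2 = -112.7
Primary income: -11.2
Secondary income: 9.6 - 16.2 + 38.2 + 104.0 = 135.6
Current account = (-296.6) + (-112.7) + (-11.2) + 135.6 = -284.9
(Excluded from the current account — financial account: foreign purchases of equities on the domestic stock exchange 174.2, borrowing by resident firms from foreign banks 118.7, sale of domestic government bonds to non-residents 185.8; capital account: capital transfers received from emigrants 11.4, debt forgiveness received from foreign official creditors 18.7.)

-284.9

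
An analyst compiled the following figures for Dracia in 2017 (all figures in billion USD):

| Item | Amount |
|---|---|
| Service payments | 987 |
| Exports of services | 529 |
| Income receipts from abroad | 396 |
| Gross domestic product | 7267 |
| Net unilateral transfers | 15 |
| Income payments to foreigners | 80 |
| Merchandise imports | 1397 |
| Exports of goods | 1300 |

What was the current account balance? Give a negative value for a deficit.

-224

Goods balance = 1300 - 1397 = -97
Services balance = 529 - 987 = -458
Trade balance (goods + services) = -97 + (-458) = -555
Net primary income = 396 - 80 = 316
Net secondary income = 15
Current account = -555 + 316 + 15 = -224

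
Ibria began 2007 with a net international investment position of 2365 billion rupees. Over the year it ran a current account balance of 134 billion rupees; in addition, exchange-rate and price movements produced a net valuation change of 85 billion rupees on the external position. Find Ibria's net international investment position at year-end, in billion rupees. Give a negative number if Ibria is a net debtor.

2584

Change in NIIP = current account + net valuation change = 134 + 85 = 219
End-of-year NIIP = 2365 + 219 = 2584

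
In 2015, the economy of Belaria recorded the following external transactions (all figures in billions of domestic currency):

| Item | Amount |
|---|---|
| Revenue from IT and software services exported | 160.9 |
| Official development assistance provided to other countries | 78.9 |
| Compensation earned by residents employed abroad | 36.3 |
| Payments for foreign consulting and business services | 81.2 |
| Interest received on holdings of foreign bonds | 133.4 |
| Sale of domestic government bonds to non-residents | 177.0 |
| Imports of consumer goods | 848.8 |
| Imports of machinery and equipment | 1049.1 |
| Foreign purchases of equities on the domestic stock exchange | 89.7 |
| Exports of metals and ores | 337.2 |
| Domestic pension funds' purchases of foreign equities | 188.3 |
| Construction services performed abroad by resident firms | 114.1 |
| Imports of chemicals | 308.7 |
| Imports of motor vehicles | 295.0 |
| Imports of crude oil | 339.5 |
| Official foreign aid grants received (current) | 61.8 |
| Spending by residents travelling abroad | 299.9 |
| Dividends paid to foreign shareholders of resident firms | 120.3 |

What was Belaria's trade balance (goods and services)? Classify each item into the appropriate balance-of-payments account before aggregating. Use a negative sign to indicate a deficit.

Goods: -295.0 - 339.5 - 308.7 + 337.2 - 848.8 - 1049.1 = -2503.9
Services: 114.1 + 160.9 - 81.2 - 299.9 = -106.1
Trade balance = -2503.9 + (-106.1) = -2610.0
(Excluded from the trade balance — secondary income: official development assistance provided to other countries 78.9, official foreign aid grants received (current) 61.8; primary income: compensation earned by residents employed abroad 36.3, interest received on holdings of foreign bonds 133.4, dividends paid to foreign shareholders of resident firms 120.3; financial account: sale of domestic government bonds to non-residents 177.0, foreign purchases of equities on the domestic stock exchange 89.7, domestic pension funds' purchases of foreign equities 188.3.)

-2610.0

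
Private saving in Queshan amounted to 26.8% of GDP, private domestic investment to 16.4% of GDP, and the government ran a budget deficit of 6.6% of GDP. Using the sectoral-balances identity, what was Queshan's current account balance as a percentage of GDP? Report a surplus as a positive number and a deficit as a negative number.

By the sectoral-balances identity, CA = (S_private - I) + (T - G).
Private balance = 26.8 - 16.4 = 10.4
Government balance (T - G) = -6.6
CA = 10.4 + (-6.6) = 3.8

3.8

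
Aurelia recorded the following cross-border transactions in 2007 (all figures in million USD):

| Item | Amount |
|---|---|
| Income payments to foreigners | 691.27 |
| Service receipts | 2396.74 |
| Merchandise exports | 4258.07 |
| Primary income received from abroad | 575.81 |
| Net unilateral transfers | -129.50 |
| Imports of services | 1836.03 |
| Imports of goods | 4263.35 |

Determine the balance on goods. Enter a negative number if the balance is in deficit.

-5.28

Goods balance = 4258.07 - 4263.35 = -5.28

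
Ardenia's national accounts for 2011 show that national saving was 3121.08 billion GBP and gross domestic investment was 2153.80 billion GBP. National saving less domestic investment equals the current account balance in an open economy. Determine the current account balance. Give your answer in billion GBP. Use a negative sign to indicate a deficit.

967.28

CA = S - I = 3121.08 - 2153.80 = 967.28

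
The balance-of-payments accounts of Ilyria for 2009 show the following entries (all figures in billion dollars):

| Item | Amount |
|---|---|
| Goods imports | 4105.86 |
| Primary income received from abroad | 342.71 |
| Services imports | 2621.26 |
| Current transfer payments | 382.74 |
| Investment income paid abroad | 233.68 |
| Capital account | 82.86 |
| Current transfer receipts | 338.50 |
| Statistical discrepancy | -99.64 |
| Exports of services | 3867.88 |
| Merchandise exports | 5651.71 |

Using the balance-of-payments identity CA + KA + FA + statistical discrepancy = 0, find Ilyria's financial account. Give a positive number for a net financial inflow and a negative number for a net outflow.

Goods balance = 5651.71 - 4105.86 = 1545.85
Services balance = 3867.88 - 2621.26 = 1246.62
Trade balance (goods + services) = 1545.85 + 1246.62 = 2792.47
Net primary income = 342.71 - 233.68 = 109.03
Net secondary income = 338.50 - 382.74 = -44.24
Current account = 2792.47 + 109.03 + (-44.24) = 2857.26
Financial account = -(2857.26 + 82.86 + (-99.64)) = -2840.48

-2840.48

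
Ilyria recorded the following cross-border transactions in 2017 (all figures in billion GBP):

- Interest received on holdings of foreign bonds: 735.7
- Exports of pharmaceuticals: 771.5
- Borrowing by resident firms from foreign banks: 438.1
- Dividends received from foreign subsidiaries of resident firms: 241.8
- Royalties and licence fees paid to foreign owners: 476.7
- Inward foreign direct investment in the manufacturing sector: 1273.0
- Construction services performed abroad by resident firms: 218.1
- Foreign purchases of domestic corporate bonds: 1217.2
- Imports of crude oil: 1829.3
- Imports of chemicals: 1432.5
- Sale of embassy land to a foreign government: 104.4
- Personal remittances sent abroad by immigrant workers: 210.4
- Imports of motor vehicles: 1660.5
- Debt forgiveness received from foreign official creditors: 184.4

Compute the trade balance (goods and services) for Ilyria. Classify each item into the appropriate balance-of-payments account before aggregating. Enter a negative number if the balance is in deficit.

Goods: -1432.5 - 1660.5 - 1829.3 + 771.5 = -4150.8
Services: -476.7 + 218.1 = -258.6
Trade balance = -4150.8 + (-258.6) = -4409.4
(Excluded from the trade balance — primary income: interest received on holdings of foreign bonds 735.7, dividends received from foreign subsidiaries of resident firms 241.8; financial account: borrowing by resident firms from foreign banks 438.1, inward foreign direct investment in the manufacturing sector 1273.0, foreign purchases of domestic corporate bonds 1217.2; capital account: sale of embassy land to a foreign government 104.4, debt forgiveness received from foreign official creditors 184.4; secondary income: personal remittances sent abroad by immigrant workers 210.4.)

-4409.4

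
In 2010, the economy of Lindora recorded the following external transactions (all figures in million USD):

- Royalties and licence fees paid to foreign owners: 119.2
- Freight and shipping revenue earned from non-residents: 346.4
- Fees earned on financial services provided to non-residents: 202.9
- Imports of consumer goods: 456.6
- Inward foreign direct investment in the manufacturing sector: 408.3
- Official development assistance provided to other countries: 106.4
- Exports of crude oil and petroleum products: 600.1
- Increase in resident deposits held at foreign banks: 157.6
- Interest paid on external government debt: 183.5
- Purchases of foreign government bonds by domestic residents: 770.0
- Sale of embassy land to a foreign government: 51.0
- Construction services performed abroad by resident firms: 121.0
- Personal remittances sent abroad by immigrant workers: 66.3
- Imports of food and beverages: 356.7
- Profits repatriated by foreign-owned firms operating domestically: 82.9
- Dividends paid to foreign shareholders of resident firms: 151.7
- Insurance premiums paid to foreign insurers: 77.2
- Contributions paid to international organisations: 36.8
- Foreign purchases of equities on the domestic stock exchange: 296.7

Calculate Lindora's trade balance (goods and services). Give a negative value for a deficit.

260.7

Goods: 600.1 - 356.7 - 456.6 = -213.2
Services: 346.4 + 121.0 - 77.2 + 202.9 - 119.2 = 473.9
Trade balance = -213.2 + 473.9 = 260.7
(Excluded from the trade balance — financial account: inward foreign direct investment in the manufacturing sector 408.3, increase in resident deposits held at foreign banks 157.6, purchases of foreign government bonds by domestic residents 770.0, foreign purchases of equities on the domestic stock exchange 296.7; secondary income: official development assistance provided to other countries 106.4, personal remittances sent abroad by immigrant workers 66.3, contributions paid to international organisations 36.8; primary income: interest paid on external government debt 183.5, profits repatriated by foreign-owned firms operating domestically 82.9, dividends paid to foreign shareholders of resident firms 151.7; capital account: sale of embassy land to a foreign government 51.0.)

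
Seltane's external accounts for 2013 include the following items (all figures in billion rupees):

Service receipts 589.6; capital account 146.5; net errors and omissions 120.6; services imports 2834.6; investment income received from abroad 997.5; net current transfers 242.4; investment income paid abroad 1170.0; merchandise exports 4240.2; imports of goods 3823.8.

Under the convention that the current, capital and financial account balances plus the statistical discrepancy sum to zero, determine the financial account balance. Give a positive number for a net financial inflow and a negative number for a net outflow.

1491.6

Goods balance = 4240.2 - 3823.8 = 416.4
Services balance = 589.6 - 2834.6 = -2245.0
Trade balance (goods + services) = 416.4 + (-2245.0) = -1828.6
Net primary income = 997.5 - 1170.0 = -172.5
Net secondary income = 242.4
Current account = -1828.6 + (-172.5) + 242.4 = -1758.7
Financial account = -(-1758.7 + 146.5 + 120.6) = 1491.6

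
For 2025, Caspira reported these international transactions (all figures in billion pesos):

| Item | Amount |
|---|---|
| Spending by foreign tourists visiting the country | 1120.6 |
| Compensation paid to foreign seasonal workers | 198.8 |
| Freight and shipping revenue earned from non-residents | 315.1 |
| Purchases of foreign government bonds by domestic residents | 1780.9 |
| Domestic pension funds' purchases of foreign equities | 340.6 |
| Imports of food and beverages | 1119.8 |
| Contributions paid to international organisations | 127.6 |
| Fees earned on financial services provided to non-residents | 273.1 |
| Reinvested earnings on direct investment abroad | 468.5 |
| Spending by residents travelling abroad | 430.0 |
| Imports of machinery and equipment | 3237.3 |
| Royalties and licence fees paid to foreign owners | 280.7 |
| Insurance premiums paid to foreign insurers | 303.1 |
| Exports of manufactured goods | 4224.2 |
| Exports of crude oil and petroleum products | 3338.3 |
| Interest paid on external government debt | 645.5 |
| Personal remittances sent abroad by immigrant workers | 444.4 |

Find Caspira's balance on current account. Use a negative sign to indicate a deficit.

Goods: 4224.2 - 3237.3 + 3338.3 - 1119.8 = 3205.4
Services: -280.7 + 273.1 - 303.1 + 1120.6 - 430.0 + 315.1 = 695.0
Primary income: -198.8 - 645.5 + 468.5 = -375.8
Secondary income: -127.6 - 444.4 = -572.0
Current account = 3205.4 + 695.0 + (-375.8) + (-572.0) = 2952.6
(Excluded from the current account — financial account: purchases of foreign government bonds by domestic residents 1780.9, domestic pension funds' purchases of foreign equities 340.6.)

2952.6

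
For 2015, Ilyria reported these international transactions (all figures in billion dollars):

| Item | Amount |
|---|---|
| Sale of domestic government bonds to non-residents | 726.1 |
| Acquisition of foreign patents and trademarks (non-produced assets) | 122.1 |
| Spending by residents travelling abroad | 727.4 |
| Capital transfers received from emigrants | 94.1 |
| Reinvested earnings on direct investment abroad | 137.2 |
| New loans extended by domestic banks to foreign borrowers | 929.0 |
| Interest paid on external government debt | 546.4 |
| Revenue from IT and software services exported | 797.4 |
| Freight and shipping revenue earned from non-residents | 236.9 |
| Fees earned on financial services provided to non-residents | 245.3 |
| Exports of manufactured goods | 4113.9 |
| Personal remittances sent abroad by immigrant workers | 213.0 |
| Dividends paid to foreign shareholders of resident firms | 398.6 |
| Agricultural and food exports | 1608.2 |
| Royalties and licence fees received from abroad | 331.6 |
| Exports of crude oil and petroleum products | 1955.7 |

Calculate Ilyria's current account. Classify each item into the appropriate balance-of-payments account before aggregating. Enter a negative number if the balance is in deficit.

Goods: 1608.2 + 1955.7 + 4113.9 = 7677.8
Services: 245.3 + 236.9 + 797.4 - 727.4 + 331.6 = 883.8
Primary income: -546.4 - 398.6 + 137.2 = -807.8
Secondary income: -213.0
Current account = 7677.8 + 883.8 + (-807.8) + (-213.0) = 7540.8
(Excluded from the current account — financial account: sale of domestic government bonds to non-residents 726.1, new loans extended by domestic banks to foreign borrowers 929.0; capital account: acquisition of foreign patents and trademarks (non-produced assets) 122.1, capital transfers received from emigrants 94.1.)

7540.8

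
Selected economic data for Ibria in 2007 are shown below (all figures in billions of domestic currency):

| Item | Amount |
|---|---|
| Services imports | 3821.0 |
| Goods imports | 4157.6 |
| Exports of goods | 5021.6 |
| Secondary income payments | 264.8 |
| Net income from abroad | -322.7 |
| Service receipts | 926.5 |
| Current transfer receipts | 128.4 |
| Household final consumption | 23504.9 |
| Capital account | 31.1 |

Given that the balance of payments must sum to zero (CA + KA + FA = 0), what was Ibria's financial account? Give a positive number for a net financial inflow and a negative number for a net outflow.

Goods balance = 5021.6 - 4157.6 = 864.0
Services balance = 926.5 - 3821.0 = -2894.5
Trade balance (goods + services) = 864.0 + (-2894.5) = -2030.5
Net primary income = -322.7
Net secondary income = 128.4 - 264.8 = -136.4
Current account = -2030.5 + (-322.7) + (-136.4) = -2489.6
Financial account = -(-2489.6 + 31.1) = 2458.5

2458.5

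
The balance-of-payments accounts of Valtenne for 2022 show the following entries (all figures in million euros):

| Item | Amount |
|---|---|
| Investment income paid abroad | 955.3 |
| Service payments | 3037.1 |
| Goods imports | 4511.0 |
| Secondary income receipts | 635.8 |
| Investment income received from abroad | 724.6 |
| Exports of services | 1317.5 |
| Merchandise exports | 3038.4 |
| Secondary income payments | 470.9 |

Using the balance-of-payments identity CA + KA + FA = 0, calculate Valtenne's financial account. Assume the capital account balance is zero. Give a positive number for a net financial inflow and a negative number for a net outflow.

3258.0

Goods balance = 3038.4 - 4511.0 = -1472.6
Services balance = 1317.5 - 3037.1 = -1719.6
Trade balance (goods + services) = -1472.6 + (-1719.6) = -3192.2
Net primary income = 724.6 - 955.3 = -230.7
Net secondary income = 635.8 - 470.9 = 164.9
Current account = -3192.2 + (-230.7) + 164.9 = -3258.0
Financial account = -(-3258.0) = 3258.0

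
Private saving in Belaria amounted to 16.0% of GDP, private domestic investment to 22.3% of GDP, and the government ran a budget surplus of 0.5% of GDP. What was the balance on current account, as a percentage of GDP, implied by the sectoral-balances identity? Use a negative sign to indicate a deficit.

-5.8

By the sectoral-balances identity, CA = (S_private - I) + (T - G).
Private balance = 16.0 - 22.3 = -6.3
Government balance (T - G) = 0.5
CA = -6.3 + 0.5 = -5.8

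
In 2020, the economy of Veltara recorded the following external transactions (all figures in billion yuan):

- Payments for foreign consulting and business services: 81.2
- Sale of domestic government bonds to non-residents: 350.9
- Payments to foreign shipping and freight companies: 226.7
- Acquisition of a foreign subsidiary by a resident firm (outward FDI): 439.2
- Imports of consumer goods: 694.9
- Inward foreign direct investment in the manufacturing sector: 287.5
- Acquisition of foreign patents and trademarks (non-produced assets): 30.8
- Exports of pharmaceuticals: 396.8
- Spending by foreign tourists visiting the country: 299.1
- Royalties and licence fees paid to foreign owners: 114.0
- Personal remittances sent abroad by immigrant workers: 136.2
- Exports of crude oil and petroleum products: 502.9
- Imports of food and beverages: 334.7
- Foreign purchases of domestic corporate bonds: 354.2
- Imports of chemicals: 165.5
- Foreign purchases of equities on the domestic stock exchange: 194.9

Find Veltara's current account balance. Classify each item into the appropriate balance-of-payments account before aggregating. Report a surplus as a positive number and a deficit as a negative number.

-554.4

Goods: -334.7 + 396.8 + 502.9 - 165.5 - 694.9 = -295.4
Services: 299.1 - 114.0 - 81.2 - 226.7 = -122.8
Secondary income: -136.2
Current account = (-295.4) + (-122.8) + (-136.2) = -554.4
(Excluded from the current account — financial account: sale of domestic government bonds to non-residents 350.9, acquisition of a foreign subsidiary by a resident firm (outward FDI) 439.2, inward foreign direct investment in the manufacturing sector 287.5, foreign purchases of domestic corporate bonds 354.2, foreign purchases of equities on the domestic stock exchange 194.9; capital account: acquisition of foreign patents and trademarks (non-produced assets) 30.8.)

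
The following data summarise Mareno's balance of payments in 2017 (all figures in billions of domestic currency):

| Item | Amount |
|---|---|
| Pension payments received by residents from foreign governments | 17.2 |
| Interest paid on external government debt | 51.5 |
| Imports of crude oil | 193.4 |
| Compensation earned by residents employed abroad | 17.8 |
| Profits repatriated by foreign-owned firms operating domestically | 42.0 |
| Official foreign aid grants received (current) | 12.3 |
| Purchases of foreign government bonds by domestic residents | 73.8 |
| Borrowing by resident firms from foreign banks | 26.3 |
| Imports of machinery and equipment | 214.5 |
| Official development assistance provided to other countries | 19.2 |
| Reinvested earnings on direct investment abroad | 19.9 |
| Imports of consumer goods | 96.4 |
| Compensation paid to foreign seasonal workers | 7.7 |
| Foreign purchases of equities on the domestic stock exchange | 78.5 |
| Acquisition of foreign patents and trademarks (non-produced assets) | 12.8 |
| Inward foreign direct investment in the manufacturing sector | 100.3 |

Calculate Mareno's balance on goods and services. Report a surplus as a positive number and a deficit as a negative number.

Goods: -214.5 - 96.4 - 193.4 = -504.3
Trade balance = -504.3 + 0.0 = -504.3
(Excluded from the trade balance — secondary income: pension payments received by residents from foreign governments 17.2, official foreign aid grants received (current) 12.3, official development assistance provided to other countries 19.2; primary income: interest paid on external government debt 51.5, compensation earned by residents employed abroad 17.8, profits repatriated by foreign-owned firms operating domestically 42.0, reinvested earnings on direct investment abroad 19.9, compensation paid to foreign seasonal workers 7.7; financial account: purchases of foreign government bonds by domestic residents 73.8, borrowing by resident firms from foreign banks 26.3, foreign purchases of equities on the domestic stock exchange 78.5, inward foreign direct investment in the manufacturing sector 100.3; capital account: acquisition of foreign patents and trademarks (non-produced assets) 12.8.)

-504.3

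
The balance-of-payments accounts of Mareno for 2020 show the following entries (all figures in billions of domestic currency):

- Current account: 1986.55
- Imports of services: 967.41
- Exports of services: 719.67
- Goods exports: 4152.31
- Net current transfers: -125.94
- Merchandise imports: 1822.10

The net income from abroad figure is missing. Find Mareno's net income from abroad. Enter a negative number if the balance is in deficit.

30.02

Current account = goods balance + services balance + net primary income + net secondary income
Sum of the known components = 1956.53
Net income from abroad = CA - (known components) = 1986.55 - 1956.53 = 30.02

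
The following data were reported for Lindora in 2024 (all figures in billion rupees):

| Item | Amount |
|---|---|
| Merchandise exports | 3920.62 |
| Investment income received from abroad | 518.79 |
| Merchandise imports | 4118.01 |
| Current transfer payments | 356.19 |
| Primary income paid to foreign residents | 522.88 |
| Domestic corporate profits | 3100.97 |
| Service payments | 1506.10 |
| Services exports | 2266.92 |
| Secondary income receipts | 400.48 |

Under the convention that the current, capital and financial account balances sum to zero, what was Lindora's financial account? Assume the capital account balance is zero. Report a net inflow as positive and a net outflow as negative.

-603.63

Goods balance = 3920.62 - 4118.01 = -197.39
Services balance = 2266.92 - 1506.10 = 760.82
Trade balance (goods + services) = -197.39 + 760.82 = 563.43
Net primary income = 518.79 - 522.88 = -4.09
Net secondary income = 400.48 - 356.19 = 44.29
Current account = 563.43 + (-4.09) + 44.29 = 603.63
Financial account = -(603.63) = -603.63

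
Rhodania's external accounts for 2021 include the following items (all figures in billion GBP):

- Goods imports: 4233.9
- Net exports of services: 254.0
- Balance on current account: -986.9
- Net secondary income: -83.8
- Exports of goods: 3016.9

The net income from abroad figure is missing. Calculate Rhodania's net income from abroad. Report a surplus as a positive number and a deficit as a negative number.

Current account = goods balance + services balance + net primary income + net secondary income
Sum of the known components = -1046.8
Net income from abroad = CA - (known components) = -986.9 - (-1046.8) = 59.9

59.9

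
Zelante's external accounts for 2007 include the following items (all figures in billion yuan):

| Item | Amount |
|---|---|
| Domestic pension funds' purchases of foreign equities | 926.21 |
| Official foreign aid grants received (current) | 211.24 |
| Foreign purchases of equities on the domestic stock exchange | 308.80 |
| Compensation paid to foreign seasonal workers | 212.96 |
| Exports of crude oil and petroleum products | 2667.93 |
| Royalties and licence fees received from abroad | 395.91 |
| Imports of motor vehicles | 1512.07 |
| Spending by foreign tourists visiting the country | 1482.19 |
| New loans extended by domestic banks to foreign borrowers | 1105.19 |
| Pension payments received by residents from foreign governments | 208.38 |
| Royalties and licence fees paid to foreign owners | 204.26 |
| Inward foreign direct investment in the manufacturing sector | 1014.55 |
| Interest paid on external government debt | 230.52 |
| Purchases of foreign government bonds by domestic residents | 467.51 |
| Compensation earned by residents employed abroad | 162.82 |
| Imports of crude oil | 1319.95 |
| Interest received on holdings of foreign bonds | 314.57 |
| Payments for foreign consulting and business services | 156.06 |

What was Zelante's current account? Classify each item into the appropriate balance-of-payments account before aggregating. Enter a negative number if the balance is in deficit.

Goods: -1319.95 + 2667.93 - 1512.07 = -164.09
Services: 395.91 - 156.06 - 204.26 + 1482.19 = 1517.78
Primary income: -230.52 + 162.82 + 314.57 - 212.96 = 33.91
Secondary income: 211.24 + 208.38 = 419.62
Current account = (-164.09) + 1517.78 + 33.91 + 419.62 = 1807.22
(Excluded from the current account — financial account: domestic pension funds' purchases of foreign equities 926.21, foreign purchases of equities on the domestic stock exchange 308.80, new loans extended by domestic banks to foreign borrowers 1105.19, inward foreign direct investment in the manufacturing sector 1014.55, purchases of foreign government bonds by domestic residents 467.51.)

1807.22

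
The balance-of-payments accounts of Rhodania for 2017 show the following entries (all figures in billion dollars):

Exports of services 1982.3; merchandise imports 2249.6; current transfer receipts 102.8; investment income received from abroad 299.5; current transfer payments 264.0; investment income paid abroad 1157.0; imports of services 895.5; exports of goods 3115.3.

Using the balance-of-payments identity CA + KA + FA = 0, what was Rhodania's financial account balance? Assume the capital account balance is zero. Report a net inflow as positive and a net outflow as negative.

Goods balance = 3115.3 - 2249.6 = 865.7
Services balance = 1982.3 - 895.5 = 1086.8
Trade balance (goods + services) = 865.7 + 1086.8 = 1952.5
Net primary income = 299.5 - 1157.0 = -857.5
Net secondary income = 102.8 - 264.0 = -161.2
Current account = 1952.5 + (-857.5) + (-161.2) = 933.8
Financial account = -(933.8) = -933.8

-933.8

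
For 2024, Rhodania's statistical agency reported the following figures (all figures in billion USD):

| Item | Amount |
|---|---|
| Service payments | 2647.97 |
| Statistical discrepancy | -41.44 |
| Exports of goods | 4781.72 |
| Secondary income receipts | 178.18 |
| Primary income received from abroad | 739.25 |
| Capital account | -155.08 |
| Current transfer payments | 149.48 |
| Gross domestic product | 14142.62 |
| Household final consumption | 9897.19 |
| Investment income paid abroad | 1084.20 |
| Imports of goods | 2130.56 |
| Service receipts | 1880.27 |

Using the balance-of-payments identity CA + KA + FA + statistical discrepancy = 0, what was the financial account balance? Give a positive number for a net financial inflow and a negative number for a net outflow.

-1370.69

Goods balance = 4781.72 - 2130.56 = 2651.16
Services balance = 1880.27 - 2647.97 = -767.70
Trade balance (goods + services) = 2651.16 + (-767.70) = 1883.46
Net primary income = 739.25 - 1084.20 = -344.95
Net secondary income = 178.18 - 149.48 = 28.70
Current account = 1883.46 + (-344.95) + 28.70 = 1567.21
Financial account = -(1567.21 + (-155.08) + (-41.44)) = -1370.69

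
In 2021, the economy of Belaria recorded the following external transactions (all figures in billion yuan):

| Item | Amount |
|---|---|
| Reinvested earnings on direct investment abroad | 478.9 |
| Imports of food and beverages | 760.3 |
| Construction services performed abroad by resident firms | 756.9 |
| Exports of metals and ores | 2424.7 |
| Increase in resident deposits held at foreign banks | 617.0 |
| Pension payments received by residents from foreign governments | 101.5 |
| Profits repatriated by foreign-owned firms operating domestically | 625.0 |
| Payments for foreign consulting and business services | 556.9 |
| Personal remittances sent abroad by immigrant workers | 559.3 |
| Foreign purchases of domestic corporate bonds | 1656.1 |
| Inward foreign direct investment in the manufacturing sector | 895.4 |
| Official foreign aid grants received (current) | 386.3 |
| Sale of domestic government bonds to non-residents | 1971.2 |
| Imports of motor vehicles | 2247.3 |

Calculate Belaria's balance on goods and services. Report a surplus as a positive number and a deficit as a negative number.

-382.9

Goods: 2424.7 - 2247.3 - 760.3 = -582.9
Services: -556.9 + 756.9 = 200.0
Trade balance = -582.9 + 200.0 = -382.9
(Excluded from the trade balance — primary income: reinvested earnings on direct investment abroad 478.9, profits repatriated by foreign-owned firms operating domestically 625.0; financial account: increase in resident deposits held at foreign banks 617.0, foreign purchases of domestic corporate bonds 1656.1, inward foreign direct investment in the manufacturing sector 895.4, sale of domestic government bonds to non-residents 1971.2; secondary income: pension payments received by residents from foreign governments 101.5, personal remittances sent abroad by immigrant workers 559.3, official foreign aid grants received (current) 386.3.)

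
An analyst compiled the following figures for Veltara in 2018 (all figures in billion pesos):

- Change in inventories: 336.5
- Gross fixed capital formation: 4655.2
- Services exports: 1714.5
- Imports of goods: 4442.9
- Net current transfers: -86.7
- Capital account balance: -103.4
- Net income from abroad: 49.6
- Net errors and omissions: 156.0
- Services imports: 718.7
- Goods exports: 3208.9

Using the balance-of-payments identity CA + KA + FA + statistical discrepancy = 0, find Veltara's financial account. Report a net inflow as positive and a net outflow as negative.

222.7

Goods balance = 3208.9 - 4442.9 = -1234.0
Services balance = 1714.5 - 718.7 = 995.8
Trade balance (goods + services) = -1234.0 + 995.8 = -238.2
Net primary income = 49.6
Net secondary income = -86.7
Current account = -238.2 + 49.6 + (-86.7) = -275.3
Financial account = -(-275.3 + (-103.4) + 156.0) = 222.7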